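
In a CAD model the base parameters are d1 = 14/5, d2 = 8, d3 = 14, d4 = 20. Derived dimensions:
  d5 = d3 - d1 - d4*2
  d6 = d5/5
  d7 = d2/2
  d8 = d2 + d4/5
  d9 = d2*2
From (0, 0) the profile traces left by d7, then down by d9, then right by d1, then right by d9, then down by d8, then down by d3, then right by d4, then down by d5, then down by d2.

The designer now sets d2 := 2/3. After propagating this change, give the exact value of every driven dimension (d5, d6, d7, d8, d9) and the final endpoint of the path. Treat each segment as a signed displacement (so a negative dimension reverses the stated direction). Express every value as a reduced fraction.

d5 = -144/5
d6 = -144/25
d7 = 1/3
d8 = 14/3
d9 = 4/3
endpoint = (119/5, 122/15)

Apply edit: d2 := 2/3
  d5 = d3 - d1 - d4*2 = -144/5
  d6 = d5/5 = -144/25
  d7 = d2/2 = 1/3
  d8 = d2 + d4/5 = 14/3
  d9 = d2*2 = 4/3
Walk from origin (0, 0):
  seg 1: left by d7 = 1/3 → (-1/3, 0)
  seg 2: down by d9 = 4/3 → (-1/3, -4/3)
  seg 3: right by d1 = 14/5 → (37/15, -4/3)
  seg 4: right by d9 = 4/3 → (19/5, -4/3)
  seg 5: down by d8 = 14/3 → (19/5, -6)
  seg 6: down by d3 = 14 → (19/5, -20)
  seg 7: right by d4 = 20 → (119/5, -20)
  seg 8: down by d5 = -144/5 → (119/5, 44/5)
  seg 9: down by d2 = 2/3 → (119/5, 122/15)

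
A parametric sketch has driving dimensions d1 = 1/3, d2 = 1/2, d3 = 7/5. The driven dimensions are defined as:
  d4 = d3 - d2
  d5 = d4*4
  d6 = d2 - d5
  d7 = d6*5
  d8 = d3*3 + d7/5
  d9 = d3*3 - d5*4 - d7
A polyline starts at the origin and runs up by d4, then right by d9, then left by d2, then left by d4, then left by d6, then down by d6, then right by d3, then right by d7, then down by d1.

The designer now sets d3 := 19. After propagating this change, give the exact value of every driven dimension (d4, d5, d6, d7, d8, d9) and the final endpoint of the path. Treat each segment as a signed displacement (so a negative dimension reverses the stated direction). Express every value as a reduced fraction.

d4 = 37/2
d5 = 74
d6 = -147/2
d7 = -735/2
d8 = -33/2
d9 = 257/2
endpoint = (-331/2, 275/3)

Apply edit: d3 := 19
  d4 = d3 - d2 = 37/2
  d5 = d4*4 = 74
  d6 = d2 - d5 = -147/2
  d7 = d6*5 = -735/2
  d8 = d3*3 + d7/5 = -33/2
  d9 = d3*3 - d5*4 - d7 = 257/2
Walk from origin (0, 0):
  seg 1: up by d4 = 37/2 → (0, 37/2)
  seg 2: right by d9 = 257/2 → (257/2, 37/2)
  seg 3: left by d2 = 1/2 → (128, 37/2)
  seg 4: left by d4 = 37/2 → (219/2, 37/2)
  seg 5: left by d6 = -147/2 → (183, 37/2)
  seg 6: down by d6 = -147/2 → (183, 92)
  seg 7: right by d3 = 19 → (202, 92)
  seg 8: right by d7 = -735/2 → (-331/2, 92)
  seg 9: down by d1 = 1/3 → (-331/2, 275/3)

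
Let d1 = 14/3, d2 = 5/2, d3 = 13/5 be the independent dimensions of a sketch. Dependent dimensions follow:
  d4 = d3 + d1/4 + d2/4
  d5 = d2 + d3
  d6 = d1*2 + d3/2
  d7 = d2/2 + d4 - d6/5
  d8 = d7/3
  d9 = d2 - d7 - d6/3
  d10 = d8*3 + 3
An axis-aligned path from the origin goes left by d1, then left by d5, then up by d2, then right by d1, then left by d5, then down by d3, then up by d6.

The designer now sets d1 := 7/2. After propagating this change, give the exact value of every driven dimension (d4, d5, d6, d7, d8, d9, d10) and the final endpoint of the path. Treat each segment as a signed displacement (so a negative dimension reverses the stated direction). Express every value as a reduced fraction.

Apply edit: d1 := 7/2
  d4 = d3 + d1/4 + d2/4 = 41/10
  d5 = d2 + d3 = 51/10
  d6 = d1*2 + d3/2 = 83/10
  d7 = d2/2 + d4 - d6/5 = 369/100
  d8 = d7/3 = 123/100
  d9 = d2 - d7 - d6/3 = -1187/300
  d10 = d8*3 + 3 = 669/100
Walk from origin (0, 0):
  seg 1: left by d1 = 7/2 → (-7/2, 0)
  seg 2: left by d5 = 51/10 → (-43/5, 0)
  seg 3: up by d2 = 5/2 → (-43/5, 5/2)
  seg 4: right by d1 = 7/2 → (-51/10, 5/2)
  seg 5: left by d5 = 51/10 → (-51/5, 5/2)
  seg 6: down by d3 = 13/5 → (-51/5, -1/10)
  seg 7: up by d6 = 83/10 → (-51/5, 41/5)

d4 = 41/10
d5 = 51/10
d6 = 83/10
d7 = 369/100
d8 = 123/100
d9 = -1187/300
d10 = 669/100
endpoint = (-51/5, 41/5)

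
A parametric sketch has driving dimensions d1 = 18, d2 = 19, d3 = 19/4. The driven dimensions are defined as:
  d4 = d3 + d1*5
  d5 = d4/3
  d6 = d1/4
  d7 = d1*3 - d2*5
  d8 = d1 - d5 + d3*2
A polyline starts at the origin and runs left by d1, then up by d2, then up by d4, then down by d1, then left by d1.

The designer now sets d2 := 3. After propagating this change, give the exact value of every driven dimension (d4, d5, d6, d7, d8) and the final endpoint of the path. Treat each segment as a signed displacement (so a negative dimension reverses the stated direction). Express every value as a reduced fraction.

Apply edit: d2 := 3
  d4 = d3 + d1*5 = 379/4
  d5 = d4/3 = 379/12
  d6 = d1/4 = 9/2
  d7 = d1*3 - d2*5 = 39
  d8 = d1 - d5 + d3*2 = -49/12
Walk from origin (0, 0):
  seg 1: left by d1 = 18 → (-18, 0)
  seg 2: up by d2 = 3 → (-18, 3)
  seg 3: up by d4 = 379/4 → (-18, 391/4)
  seg 4: down by d1 = 18 → (-18, 319/4)
  seg 5: left by d1 = 18 → (-36, 319/4)

d4 = 379/4
d5 = 379/12
d6 = 9/2
d7 = 39
d8 = -49/12
endpoint = (-36, 319/4)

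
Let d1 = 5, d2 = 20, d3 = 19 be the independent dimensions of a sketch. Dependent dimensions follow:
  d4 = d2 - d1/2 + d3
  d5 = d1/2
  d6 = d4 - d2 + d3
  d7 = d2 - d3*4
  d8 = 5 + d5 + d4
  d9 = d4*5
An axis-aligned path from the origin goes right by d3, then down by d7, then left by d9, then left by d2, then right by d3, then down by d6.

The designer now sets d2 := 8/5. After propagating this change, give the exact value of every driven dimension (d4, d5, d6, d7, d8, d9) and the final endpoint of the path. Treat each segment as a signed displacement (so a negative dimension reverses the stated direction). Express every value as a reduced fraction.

Apply edit: d2 := 8/5
  d4 = d2 - d1/2 + d3 = 181/10
  d5 = d1/2 = 5/2
  d6 = d4 - d2 + d3 = 71/2
  d7 = d2 - d3*4 = -372/5
  d8 = 5 + d5 + d4 = 128/5
  d9 = d4*5 = 181/2
Walk from origin (0, 0):
  seg 1: right by d3 = 19 → (19, 0)
  seg 2: down by d7 = -372/5 → (19, 372/5)
  seg 3: left by d9 = 181/2 → (-143/2, 372/5)
  seg 4: left by d2 = 8/5 → (-731/10, 372/5)
  seg 5: right by d3 = 19 → (-541/10, 372/5)
  seg 6: down by d6 = 71/2 → (-541/10, 389/10)

d4 = 181/10
d5 = 5/2
d6 = 71/2
d7 = -372/5
d8 = 128/5
d9 = 181/2
endpoint = (-541/10, 389/10)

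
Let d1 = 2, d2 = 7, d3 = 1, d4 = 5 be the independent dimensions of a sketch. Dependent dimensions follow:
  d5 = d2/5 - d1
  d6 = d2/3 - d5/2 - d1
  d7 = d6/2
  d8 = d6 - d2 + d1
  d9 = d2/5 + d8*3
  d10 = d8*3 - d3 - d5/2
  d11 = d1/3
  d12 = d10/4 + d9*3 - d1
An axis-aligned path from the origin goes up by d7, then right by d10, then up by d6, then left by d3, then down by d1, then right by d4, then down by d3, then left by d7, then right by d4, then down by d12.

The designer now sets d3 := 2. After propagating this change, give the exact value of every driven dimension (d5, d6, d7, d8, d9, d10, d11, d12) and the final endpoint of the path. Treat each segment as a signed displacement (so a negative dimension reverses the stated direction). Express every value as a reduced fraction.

d5 = -3/5
d6 = 19/30
d7 = 19/60
d8 = -131/30
d9 = -117/10
d10 = -74/5
d11 = 2/3
d12 = -204/5
endpoint = (-427/60, 151/4)

Apply edit: d3 := 2
  d5 = d2/5 - d1 = -3/5
  d6 = d2/3 - d5/2 - d1 = 19/30
  d7 = d6/2 = 19/60
  d8 = d6 - d2 + d1 = -131/30
  d9 = d2/5 + d8*3 = -117/10
  d10 = d8*3 - d3 - d5/2 = -74/5
  d11 = d1/3 = 2/3
  d12 = d10/4 + d9*3 - d1 = -204/5
Walk from origin (0, 0):
  seg 1: up by d7 = 19/60 → (0, 19/60)
  seg 2: right by d10 = -74/5 → (-74/5, 19/60)
  seg 3: up by d6 = 19/30 → (-74/5, 19/20)
  seg 4: left by d3 = 2 → (-84/5, 19/20)
  seg 5: down by d1 = 2 → (-84/5, -21/20)
  seg 6: right by d4 = 5 → (-59/5, -21/20)
  seg 7: down by d3 = 2 → (-59/5, -61/20)
  seg 8: left by d7 = 19/60 → (-727/60, -61/20)
  seg 9: right by d4 = 5 → (-427/60, -61/20)
  seg 10: down by d12 = -204/5 → (-427/60, 151/4)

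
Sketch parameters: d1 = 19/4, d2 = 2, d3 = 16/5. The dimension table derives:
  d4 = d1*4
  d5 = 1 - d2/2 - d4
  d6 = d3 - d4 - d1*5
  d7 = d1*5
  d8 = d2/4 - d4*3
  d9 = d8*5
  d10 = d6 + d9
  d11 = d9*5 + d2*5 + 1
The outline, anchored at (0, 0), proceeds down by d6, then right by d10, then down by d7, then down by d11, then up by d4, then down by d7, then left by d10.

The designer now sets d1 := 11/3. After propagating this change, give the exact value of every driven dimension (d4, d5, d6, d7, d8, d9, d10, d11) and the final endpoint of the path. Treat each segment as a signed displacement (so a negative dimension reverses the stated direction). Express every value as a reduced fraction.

d4 = 44/3
d5 = -44/3
d6 = -149/5
d7 = 55/3
d8 = -87/2
d9 = -435/2
d10 = -2473/10
d11 = -2153/2
endpoint = (0, 10843/10)

Apply edit: d1 := 11/3
  d4 = d1*4 = 44/3
  d5 = 1 - d2/2 - d4 = -44/3
  d6 = d3 - d4 - d1*5 = -149/5
  d7 = d1*5 = 55/3
  d8 = d2/4 - d4*3 = -87/2
  d9 = d8*5 = -435/2
  d10 = d6 + d9 = -2473/10
  d11 = d9*5 + d2*5 + 1 = -2153/2
Walk from origin (0, 0):
  seg 1: down by d6 = -149/5 → (0, 149/5)
  seg 2: right by d10 = -2473/10 → (-2473/10, 149/5)
  seg 3: down by d7 = 55/3 → (-2473/10, 172/15)
  seg 4: down by d11 = -2153/2 → (-2473/10, 32639/30)
  seg 5: up by d4 = 44/3 → (-2473/10, 33079/30)
  seg 6: down by d7 = 55/3 → (-2473/10, 10843/10)
  seg 7: left by d10 = -2473/10 → (0, 10843/10)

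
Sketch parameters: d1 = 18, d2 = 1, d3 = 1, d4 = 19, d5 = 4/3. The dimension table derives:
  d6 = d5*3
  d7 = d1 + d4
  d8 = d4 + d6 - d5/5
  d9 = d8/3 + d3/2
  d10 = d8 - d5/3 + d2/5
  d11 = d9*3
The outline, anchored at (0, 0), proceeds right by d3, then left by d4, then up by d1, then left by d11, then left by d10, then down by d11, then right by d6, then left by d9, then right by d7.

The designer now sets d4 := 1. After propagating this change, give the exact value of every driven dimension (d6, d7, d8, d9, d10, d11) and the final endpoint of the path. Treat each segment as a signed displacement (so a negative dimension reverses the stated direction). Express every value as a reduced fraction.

d6 = 4
d7 = 19
d8 = 71/15
d9 = 187/90
d10 = 202/45
d11 = 187/30
endpoint = (51/5, 353/30)

Apply edit: d4 := 1
  d6 = d5*3 = 4
  d7 = d1 + d4 = 19
  d8 = d4 + d6 - d5/5 = 71/15
  d9 = d8/3 + d3/2 = 187/90
  d10 = d8 - d5/3 + d2/5 = 202/45
  d11 = d9*3 = 187/30
Walk from origin (0, 0):
  seg 1: right by d3 = 1 → (1, 0)
  seg 2: left by d4 = 1 → (0, 0)
  seg 3: up by d1 = 18 → (0, 18)
  seg 4: left by d11 = 187/30 → (-187/30, 18)
  seg 5: left by d10 = 202/45 → (-193/18, 18)
  seg 6: down by d11 = 187/30 → (-193/18, 353/30)
  seg 7: right by d6 = 4 → (-121/18, 353/30)
  seg 8: left by d9 = 187/90 → (-44/5, 353/30)
  seg 9: right by d7 = 19 → (51/5, 353/30)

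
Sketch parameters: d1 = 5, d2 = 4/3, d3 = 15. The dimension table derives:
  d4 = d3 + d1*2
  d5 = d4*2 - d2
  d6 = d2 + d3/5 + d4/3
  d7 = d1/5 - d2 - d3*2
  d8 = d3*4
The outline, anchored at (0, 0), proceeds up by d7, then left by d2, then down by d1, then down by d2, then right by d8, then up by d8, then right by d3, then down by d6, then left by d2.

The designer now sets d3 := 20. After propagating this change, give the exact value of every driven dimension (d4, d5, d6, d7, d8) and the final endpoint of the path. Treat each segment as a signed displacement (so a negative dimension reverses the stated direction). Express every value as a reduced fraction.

Apply edit: d3 := 20
  d4 = d3 + d1*2 = 30
  d5 = d4*2 - d2 = 176/3
  d6 = d2 + d3/5 + d4/3 = 46/3
  d7 = d1/5 - d2 - d3*2 = -121/3
  d8 = d3*4 = 80
Walk from origin (0, 0):
  seg 1: up by d7 = -121/3 → (0, -121/3)
  seg 2: left by d2 = 4/3 → (-4/3, -121/3)
  seg 3: down by d1 = 5 → (-4/3, -136/3)
  seg 4: down by d2 = 4/3 → (-4/3, -140/3)
  seg 5: right by d8 = 80 → (236/3, -140/3)
  seg 6: up by d8 = 80 → (236/3, 100/3)
  seg 7: right by d3 = 20 → (296/3, 100/3)
  seg 8: down by d6 = 46/3 → (296/3, 18)
  seg 9: left by d2 = 4/3 → (292/3, 18)

d4 = 30
d5 = 176/3
d6 = 46/3
d7 = -121/3
d8 = 80
endpoint = (292/3, 18)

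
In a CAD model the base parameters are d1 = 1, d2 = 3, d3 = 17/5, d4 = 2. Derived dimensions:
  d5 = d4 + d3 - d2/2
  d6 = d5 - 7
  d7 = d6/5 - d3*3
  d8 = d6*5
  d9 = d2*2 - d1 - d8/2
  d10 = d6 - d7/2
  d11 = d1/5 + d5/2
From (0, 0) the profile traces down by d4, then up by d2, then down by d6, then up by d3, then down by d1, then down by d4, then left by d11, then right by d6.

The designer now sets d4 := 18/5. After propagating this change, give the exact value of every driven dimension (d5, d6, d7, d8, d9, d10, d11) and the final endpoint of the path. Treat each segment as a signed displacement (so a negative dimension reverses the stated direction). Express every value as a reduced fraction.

Apply edit: d4 := 18/5
  d5 = d4 + d3 - d2/2 = 11/2
  d6 = d5 - 7 = -3/2
  d7 = d6/5 - d3*3 = -21/2
  d8 = d6*5 = -15/2
  d9 = d2*2 - d1 - d8/2 = 35/4
  d10 = d6 - d7/2 = 15/4
  d11 = d1/5 + d5/2 = 59/20
Walk from origin (0, 0):
  seg 1: down by d4 = 18/5 → (0, -18/5)
  seg 2: up by d2 = 3 → (0, -3/5)
  seg 3: down by d6 = -3/2 → (0, 9/10)
  seg 4: up by d3 = 17/5 → (0, 43/10)
  seg 5: down by d1 = 1 → (0, 33/10)
  seg 6: down by d4 = 18/5 → (0, -3/10)
  seg 7: left by d11 = 59/20 → (-59/20, -3/10)
  seg 8: right by d6 = -3/2 → (-89/20, -3/10)

d5 = 11/2
d6 = -3/2
d7 = -21/2
d8 = -15/2
d9 = 35/4
d10 = 15/4
d11 = 59/20
endpoint = (-89/20, -3/10)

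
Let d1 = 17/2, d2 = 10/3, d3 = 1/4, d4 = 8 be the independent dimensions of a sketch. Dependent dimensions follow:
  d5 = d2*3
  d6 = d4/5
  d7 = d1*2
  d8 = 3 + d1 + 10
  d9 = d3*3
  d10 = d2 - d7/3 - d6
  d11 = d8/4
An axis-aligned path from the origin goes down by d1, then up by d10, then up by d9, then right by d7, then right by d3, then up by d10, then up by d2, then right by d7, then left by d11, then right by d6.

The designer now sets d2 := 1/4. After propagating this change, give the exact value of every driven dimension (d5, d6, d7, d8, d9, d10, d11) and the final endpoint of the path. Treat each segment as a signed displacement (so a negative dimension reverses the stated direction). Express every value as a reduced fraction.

Apply edit: d2 := 1/4
  d5 = d2*3 = 3/4
  d6 = d4/5 = 8/5
  d7 = d1*2 = 17
  d8 = 3 + d1 + 10 = 43/2
  d9 = d3*3 = 3/4
  d10 = d2 - d7/3 - d6 = -421/60
  d11 = d8/4 = 43/8
Walk from origin (0, 0):
  seg 1: down by d1 = 17/2 → (0, -17/2)
  seg 2: up by d10 = -421/60 → (0, -931/60)
  seg 3: up by d9 = 3/4 → (0, -443/30)
  seg 4: right by d7 = 17 → (17, -443/30)
  seg 5: right by d3 = 1/4 → (69/4, -443/30)
  seg 6: up by d10 = -421/60 → (69/4, -1307/60)
  seg 7: up by d2 = 1/4 → (69/4, -323/15)
  seg 8: right by d7 = 17 → (137/4, -323/15)
  seg 9: left by d11 = 43/8 → (231/8, -323/15)
  seg 10: right by d6 = 8/5 → (1219/40, -323/15)

d5 = 3/4
d6 = 8/5
d7 = 17
d8 = 43/2
d9 = 3/4
d10 = -421/60
d11 = 43/8
endpoint = (1219/40, -323/15)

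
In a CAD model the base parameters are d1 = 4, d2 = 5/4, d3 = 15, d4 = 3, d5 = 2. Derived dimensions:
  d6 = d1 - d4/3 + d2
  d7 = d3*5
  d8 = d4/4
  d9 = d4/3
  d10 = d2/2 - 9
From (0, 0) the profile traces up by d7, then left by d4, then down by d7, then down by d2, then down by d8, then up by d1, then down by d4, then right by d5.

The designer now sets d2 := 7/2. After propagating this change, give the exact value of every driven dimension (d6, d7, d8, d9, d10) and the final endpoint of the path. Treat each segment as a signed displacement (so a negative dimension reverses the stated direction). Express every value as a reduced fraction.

d6 = 13/2
d7 = 75
d8 = 3/4
d9 = 1
d10 = -29/4
endpoint = (-1, -13/4)

Apply edit: d2 := 7/2
  d6 = d1 - d4/3 + d2 = 13/2
  d7 = d3*5 = 75
  d8 = d4/4 = 3/4
  d9 = d4/3 = 1
  d10 = d2/2 - 9 = -29/4
Walk from origin (0, 0):
  seg 1: up by d7 = 75 → (0, 75)
  seg 2: left by d4 = 3 → (-3, 75)
  seg 3: down by d7 = 75 → (-3, 0)
  seg 4: down by d2 = 7/2 → (-3, -7/2)
  seg 5: down by d8 = 3/4 → (-3, -17/4)
  seg 6: up by d1 = 4 → (-3, -1/4)
  seg 7: down by d4 = 3 → (-3, -13/4)
  seg 8: right by d5 = 2 → (-1, -13/4)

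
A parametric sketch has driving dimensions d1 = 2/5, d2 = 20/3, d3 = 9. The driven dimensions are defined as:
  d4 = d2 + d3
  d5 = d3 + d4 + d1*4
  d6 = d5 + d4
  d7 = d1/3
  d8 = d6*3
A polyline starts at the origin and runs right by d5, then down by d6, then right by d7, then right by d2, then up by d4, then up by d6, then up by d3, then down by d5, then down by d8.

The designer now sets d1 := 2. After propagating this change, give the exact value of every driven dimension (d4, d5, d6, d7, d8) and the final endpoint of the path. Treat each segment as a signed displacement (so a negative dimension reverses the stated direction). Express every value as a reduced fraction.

d4 = 47/3
d5 = 98/3
d6 = 145/3
d7 = 2/3
d8 = 145
endpoint = (40, -153)

Apply edit: d1 := 2
  d4 = d2 + d3 = 47/3
  d5 = d3 + d4 + d1*4 = 98/3
  d6 = d5 + d4 = 145/3
  d7 = d1/3 = 2/3
  d8 = d6*3 = 145
Walk from origin (0, 0):
  seg 1: right by d5 = 98/3 → (98/3, 0)
  seg 2: down by d6 = 145/3 → (98/3, -145/3)
  seg 3: right by d7 = 2/3 → (100/3, -145/3)
  seg 4: right by d2 = 20/3 → (40, -145/3)
  seg 5: up by d4 = 47/3 → (40, -98/3)
  seg 6: up by d6 = 145/3 → (40, 47/3)
  seg 7: up by d3 = 9 → (40, 74/3)
  seg 8: down by d5 = 98/3 → (40, -8)
  seg 9: down by d8 = 145 → (40, -153)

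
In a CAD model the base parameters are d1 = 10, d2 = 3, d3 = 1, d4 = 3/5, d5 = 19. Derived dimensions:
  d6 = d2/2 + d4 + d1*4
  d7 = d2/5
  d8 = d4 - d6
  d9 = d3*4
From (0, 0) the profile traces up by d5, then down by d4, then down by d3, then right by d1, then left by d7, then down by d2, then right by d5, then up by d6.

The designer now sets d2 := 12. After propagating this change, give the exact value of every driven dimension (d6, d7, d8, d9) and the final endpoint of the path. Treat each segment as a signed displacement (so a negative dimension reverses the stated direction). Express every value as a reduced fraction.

Apply edit: d2 := 12
  d6 = d2/2 + d4 + d1*4 = 233/5
  d7 = d2/5 = 12/5
  d8 = d4 - d6 = -46
  d9 = d3*4 = 4
Walk from origin (0, 0):
  seg 1: up by d5 = 19 → (0, 19)
  seg 2: down by d4 = 3/5 → (0, 92/5)
  seg 3: down by d3 = 1 → (0, 87/5)
  seg 4: right by d1 = 10 → (10, 87/5)
  seg 5: left by d7 = 12/5 → (38/5, 87/5)
  seg 6: down by d2 = 12 → (38/5, 27/5)
  seg 7: right by d5 = 19 → (133/5, 27/5)
  seg 8: up by d6 = 233/5 → (133/5, 52)

d6 = 233/5
d7 = 12/5
d8 = -46
d9 = 4
endpoint = (133/5, 52)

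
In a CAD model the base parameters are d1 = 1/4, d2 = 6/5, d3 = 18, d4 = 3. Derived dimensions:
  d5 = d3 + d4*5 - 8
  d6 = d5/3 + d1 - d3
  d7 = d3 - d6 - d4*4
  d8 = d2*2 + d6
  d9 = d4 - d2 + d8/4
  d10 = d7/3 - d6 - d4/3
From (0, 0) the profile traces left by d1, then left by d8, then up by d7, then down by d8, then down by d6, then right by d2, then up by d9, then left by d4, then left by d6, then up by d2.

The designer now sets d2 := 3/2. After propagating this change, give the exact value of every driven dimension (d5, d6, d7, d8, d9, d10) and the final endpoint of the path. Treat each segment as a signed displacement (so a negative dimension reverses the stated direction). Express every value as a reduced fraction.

Apply edit: d2 := 3/2
  d5 = d3 + d4*5 - 8 = 25
  d6 = d5/3 + d1 - d3 = -113/12
  d7 = d3 - d6 - d4*4 = 185/12
  d8 = d2*2 + d6 = -77/12
  d9 = d4 - d2 + d8/4 = -5/48
  d10 = d7/3 - d6 - d4/3 = 122/9
Walk from origin (0, 0):
  seg 1: left by d1 = 1/4 → (-1/4, 0)
  seg 2: left by d8 = -77/12 → (37/6, 0)
  seg 3: up by d7 = 185/12 → (37/6, 185/12)
  seg 4: down by d8 = -77/12 → (37/6, 131/6)
  seg 5: down by d6 = -113/12 → (37/6, 125/4)
  seg 6: right by d2 = 3/2 → (23/3, 125/4)
  seg 7: up by d9 = -5/48 → (23/3, 1495/48)
  seg 8: left by d4 = 3 → (14/3, 1495/48)
  seg 9: left by d6 = -113/12 → (169/12, 1495/48)
  seg 10: up by d2 = 3/2 → (169/12, 1567/48)

d5 = 25
d6 = -113/12
d7 = 185/12
d8 = -77/12
d9 = -5/48
d10 = 122/9
endpoint = (169/12, 1567/48)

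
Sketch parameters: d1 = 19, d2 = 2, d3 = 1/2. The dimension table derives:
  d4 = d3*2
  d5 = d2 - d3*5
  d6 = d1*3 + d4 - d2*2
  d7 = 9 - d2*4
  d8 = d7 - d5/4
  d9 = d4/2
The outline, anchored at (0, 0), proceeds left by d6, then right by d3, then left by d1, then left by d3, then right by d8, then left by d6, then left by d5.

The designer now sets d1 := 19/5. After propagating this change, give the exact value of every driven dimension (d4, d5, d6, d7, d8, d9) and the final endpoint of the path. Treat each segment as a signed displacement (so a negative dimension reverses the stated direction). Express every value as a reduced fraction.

d4 = 1
d5 = -1/2
d6 = 42/5
d7 = 1
d8 = 9/8
d9 = 1/2
endpoint = (-759/40, 0)

Apply edit: d1 := 19/5
  d4 = d3*2 = 1
  d5 = d2 - d3*5 = -1/2
  d6 = d1*3 + d4 - d2*2 = 42/5
  d7 = 9 - d2*4 = 1
  d8 = d7 - d5/4 = 9/8
  d9 = d4/2 = 1/2
Walk from origin (0, 0):
  seg 1: left by d6 = 42/5 → (-42/5, 0)
  seg 2: right by d3 = 1/2 → (-79/10, 0)
  seg 3: left by d1 = 19/5 → (-117/10, 0)
  seg 4: left by d3 = 1/2 → (-61/5, 0)
  seg 5: right by d8 = 9/8 → (-443/40, 0)
  seg 6: left by d6 = 42/5 → (-779/40, 0)
  seg 7: left by d5 = -1/2 → (-759/40, 0)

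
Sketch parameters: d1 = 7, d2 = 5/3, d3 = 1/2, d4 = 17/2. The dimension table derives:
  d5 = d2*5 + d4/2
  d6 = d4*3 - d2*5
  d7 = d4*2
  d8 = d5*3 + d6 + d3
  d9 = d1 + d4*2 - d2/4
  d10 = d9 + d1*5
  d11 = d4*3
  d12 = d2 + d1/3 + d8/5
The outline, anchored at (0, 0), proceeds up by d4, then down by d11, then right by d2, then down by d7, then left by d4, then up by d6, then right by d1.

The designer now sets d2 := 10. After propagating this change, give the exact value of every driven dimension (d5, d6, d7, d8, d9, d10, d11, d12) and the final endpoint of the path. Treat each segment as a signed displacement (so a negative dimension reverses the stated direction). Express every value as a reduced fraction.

Apply edit: d2 := 10
  d5 = d2*5 + d4/2 = 217/4
  d6 = d4*3 - d2*5 = -49/2
  d7 = d4*2 = 17
  d8 = d5*3 + d6 + d3 = 555/4
  d9 = d1 + d4*2 - d2/4 = 43/2
  d10 = d9 + d1*5 = 113/2
  d11 = d4*3 = 51/2
  d12 = d2 + d1/3 + d8/5 = 481/12
Walk from origin (0, 0):
  seg 1: up by d4 = 17/2 → (0, 17/2)
  seg 2: down by d11 = 51/2 → (0, -17)
  seg 3: right by d2 = 10 → (10, -17)
  seg 4: down by d7 = 17 → (10, -34)
  seg 5: left by d4 = 17/2 → (3/2, -34)
  seg 6: up by d6 = -49/2 → (3/2, -117/2)
  seg 7: right by d1 = 7 → (17/2, -117/2)

d5 = 217/4
d6 = -49/2
d7 = 17
d8 = 555/4
d9 = 43/2
d10 = 113/2
d11 = 51/2
d12 = 481/12
endpoint = (17/2, -117/2)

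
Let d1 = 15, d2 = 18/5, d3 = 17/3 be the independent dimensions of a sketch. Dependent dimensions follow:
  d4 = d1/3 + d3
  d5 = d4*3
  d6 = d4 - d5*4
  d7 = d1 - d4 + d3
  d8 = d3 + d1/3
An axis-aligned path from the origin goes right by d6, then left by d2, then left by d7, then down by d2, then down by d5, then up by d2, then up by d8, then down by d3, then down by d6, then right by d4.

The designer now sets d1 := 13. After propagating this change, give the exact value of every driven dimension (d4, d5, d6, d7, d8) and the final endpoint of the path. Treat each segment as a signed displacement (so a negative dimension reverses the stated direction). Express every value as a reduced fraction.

Apply edit: d1 := 13
  d4 = d1/3 + d3 = 10
  d5 = d4*3 = 30
  d6 = d4 - d5*4 = -110
  d7 = d1 - d4 + d3 = 26/3
  d8 = d3 + d1/3 = 10
Walk from origin (0, 0):
  seg 1: right by d6 = -110 → (-110, 0)
  seg 2: left by d2 = 18/5 → (-568/5, 0)
  seg 3: left by d7 = 26/3 → (-1834/15, 0)
  seg 4: down by d2 = 18/5 → (-1834/15, -18/5)
  seg 5: down by d5 = 30 → (-1834/15, -168/5)
  seg 6: up by d2 = 18/5 → (-1834/15, -30)
  seg 7: up by d8 = 10 → (-1834/15, -20)
  seg 8: down by d3 = 17/3 → (-1834/15, -77/3)
  seg 9: down by d6 = -110 → (-1834/15, 253/3)
  seg 10: right by d4 = 10 → (-1684/15, 253/3)

d4 = 10
d5 = 30
d6 = -110
d7 = 26/3
d8 = 10
endpoint = (-1684/15, 253/3)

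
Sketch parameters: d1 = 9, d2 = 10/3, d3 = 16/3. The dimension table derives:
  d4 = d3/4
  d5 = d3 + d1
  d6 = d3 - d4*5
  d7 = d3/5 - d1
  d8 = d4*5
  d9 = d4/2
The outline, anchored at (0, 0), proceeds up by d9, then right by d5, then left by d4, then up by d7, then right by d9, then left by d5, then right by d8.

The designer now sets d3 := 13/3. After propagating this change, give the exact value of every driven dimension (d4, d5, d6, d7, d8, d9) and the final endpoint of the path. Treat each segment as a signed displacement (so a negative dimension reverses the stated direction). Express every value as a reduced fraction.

d4 = 13/12
d5 = 40/3
d6 = -13/12
d7 = -122/15
d8 = 65/12
d9 = 13/24
endpoint = (39/8, -911/120)

Apply edit: d3 := 13/3
  d4 = d3/4 = 13/12
  d5 = d3 + d1 = 40/3
  d6 = d3 - d4*5 = -13/12
  d7 = d3/5 - d1 = -122/15
  d8 = d4*5 = 65/12
  d9 = d4/2 = 13/24
Walk from origin (0, 0):
  seg 1: up by d9 = 13/24 → (0, 13/24)
  seg 2: right by d5 = 40/3 → (40/3, 13/24)
  seg 3: left by d4 = 13/12 → (49/4, 13/24)
  seg 4: up by d7 = -122/15 → (49/4, -911/120)
  seg 5: right by d9 = 13/24 → (307/24, -911/120)
  seg 6: left by d5 = 40/3 → (-13/24, -911/120)
  seg 7: right by d8 = 65/12 → (39/8, -911/120)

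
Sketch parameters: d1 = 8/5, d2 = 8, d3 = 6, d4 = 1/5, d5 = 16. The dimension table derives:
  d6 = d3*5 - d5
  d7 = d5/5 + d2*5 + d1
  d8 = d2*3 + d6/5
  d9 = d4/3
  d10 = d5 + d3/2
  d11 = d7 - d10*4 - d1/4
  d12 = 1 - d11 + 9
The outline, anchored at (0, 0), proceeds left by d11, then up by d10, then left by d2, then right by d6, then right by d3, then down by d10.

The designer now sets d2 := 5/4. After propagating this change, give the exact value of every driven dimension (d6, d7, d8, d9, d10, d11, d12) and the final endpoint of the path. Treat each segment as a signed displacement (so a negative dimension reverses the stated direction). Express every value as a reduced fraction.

Apply edit: d2 := 5/4
  d6 = d3*5 - d5 = 14
  d7 = d5/5 + d2*5 + d1 = 221/20
  d8 = d2*3 + d6/5 = 131/20
  d9 = d4/3 = 1/15
  d10 = d5 + d3/2 = 19
  d11 = d7 - d10*4 - d1/4 = -1307/20
  d12 = 1 - d11 + 9 = 1507/20
Walk from origin (0, 0):
  seg 1: left by d11 = -1307/20 → (1307/20, 0)
  seg 2: up by d10 = 19 → (1307/20, 19)
  seg 3: left by d2 = 5/4 → (641/10, 19)
  seg 4: right by d6 = 14 → (781/10, 19)
  seg 5: right by d3 = 6 → (841/10, 19)
  seg 6: down by d10 = 19 → (841/10, 0)

d6 = 14
d7 = 221/20
d8 = 131/20
d9 = 1/15
d10 = 19
d11 = -1307/20
d12 = 1507/20
endpoint = (841/10, 0)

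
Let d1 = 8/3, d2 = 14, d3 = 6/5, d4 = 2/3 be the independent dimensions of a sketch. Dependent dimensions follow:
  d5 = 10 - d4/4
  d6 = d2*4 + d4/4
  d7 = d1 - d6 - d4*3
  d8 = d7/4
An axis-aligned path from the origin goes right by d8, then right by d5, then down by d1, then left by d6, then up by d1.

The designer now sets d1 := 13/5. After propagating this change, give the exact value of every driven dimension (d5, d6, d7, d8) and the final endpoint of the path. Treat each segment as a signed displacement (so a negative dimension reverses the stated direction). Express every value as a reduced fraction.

d5 = 59/6
d6 = 337/6
d7 = -1667/30
d8 = -1667/120
endpoint = (-2409/40, 0)

Apply edit: d1 := 13/5
  d5 = 10 - d4/4 = 59/6
  d6 = d2*4 + d4/4 = 337/6
  d7 = d1 - d6 - d4*3 = -1667/30
  d8 = d7/4 = -1667/120
Walk from origin (0, 0):
  seg 1: right by d8 = -1667/120 → (-1667/120, 0)
  seg 2: right by d5 = 59/6 → (-487/120, 0)
  seg 3: down by d1 = 13/5 → (-487/120, -13/5)
  seg 4: left by d6 = 337/6 → (-2409/40, -13/5)
  seg 5: up by d1 = 13/5 → (-2409/40, 0)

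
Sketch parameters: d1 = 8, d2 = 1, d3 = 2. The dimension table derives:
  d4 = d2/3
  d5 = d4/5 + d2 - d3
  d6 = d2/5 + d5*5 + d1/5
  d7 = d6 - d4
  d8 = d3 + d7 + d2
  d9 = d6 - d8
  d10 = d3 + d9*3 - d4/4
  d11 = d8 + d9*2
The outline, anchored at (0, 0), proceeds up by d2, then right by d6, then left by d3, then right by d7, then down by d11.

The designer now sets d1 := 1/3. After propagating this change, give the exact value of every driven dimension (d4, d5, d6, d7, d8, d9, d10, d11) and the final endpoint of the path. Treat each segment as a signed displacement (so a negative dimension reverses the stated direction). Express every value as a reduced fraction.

d4 = 1/3
d5 = -14/15
d6 = -22/5
d7 = -71/15
d8 = -26/15
d9 = -8/3
d10 = -73/12
d11 = -106/15
endpoint = (-167/15, 121/15)

Apply edit: d1 := 1/3
  d4 = d2/3 = 1/3
  d5 = d4/5 + d2 - d3 = -14/15
  d6 = d2/5 + d5*5 + d1/5 = -22/5
  d7 = d6 - d4 = -71/15
  d8 = d3 + d7 + d2 = -26/15
  d9 = d6 - d8 = -8/3
  d10 = d3 + d9*3 - d4/4 = -73/12
  d11 = d8 + d9*2 = -106/15
Walk from origin (0, 0):
  seg 1: up by d2 = 1 → (0, 1)
  seg 2: right by d6 = -22/5 → (-22/5, 1)
  seg 3: left by d3 = 2 → (-32/5, 1)
  seg 4: right by d7 = -71/15 → (-167/15, 1)
  seg 5: down by d11 = -106/15 → (-167/15, 121/15)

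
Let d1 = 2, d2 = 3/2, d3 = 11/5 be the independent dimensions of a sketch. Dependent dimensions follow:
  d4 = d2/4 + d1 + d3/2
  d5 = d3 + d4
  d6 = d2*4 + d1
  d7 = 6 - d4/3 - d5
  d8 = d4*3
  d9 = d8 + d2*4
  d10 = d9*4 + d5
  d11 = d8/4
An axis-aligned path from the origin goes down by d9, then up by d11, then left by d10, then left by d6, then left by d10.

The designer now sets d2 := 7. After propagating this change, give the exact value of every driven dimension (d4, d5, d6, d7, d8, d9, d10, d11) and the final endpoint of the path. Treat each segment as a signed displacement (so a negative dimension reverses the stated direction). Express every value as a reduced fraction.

Apply edit: d2 := 7
  d4 = d2/4 + d1 + d3/2 = 97/20
  d5 = d3 + d4 = 141/20
  d6 = d2*4 + d1 = 30
  d7 = 6 - d4/3 - d5 = -8/3
  d8 = d4*3 = 291/20
  d9 = d8 + d2*4 = 851/20
  d10 = d9*4 + d5 = 709/4
  d11 = d8/4 = 291/80
Walk from origin (0, 0):
  seg 1: down by d9 = 851/20 → (0, -851/20)
  seg 2: up by d11 = 291/80 → (0, -3113/80)
  seg 3: left by d10 = 709/4 → (-709/4, -3113/80)
  seg 4: left by d6 = 30 → (-829/4, -3113/80)
  seg 5: left by d10 = 709/4 → (-769/2, -3113/80)

d4 = 97/20
d5 = 141/20
d6 = 30
d7 = -8/3
d8 = 291/20
d9 = 851/20
d10 = 709/4
d11 = 291/80
endpoint = (-769/2, -3113/80)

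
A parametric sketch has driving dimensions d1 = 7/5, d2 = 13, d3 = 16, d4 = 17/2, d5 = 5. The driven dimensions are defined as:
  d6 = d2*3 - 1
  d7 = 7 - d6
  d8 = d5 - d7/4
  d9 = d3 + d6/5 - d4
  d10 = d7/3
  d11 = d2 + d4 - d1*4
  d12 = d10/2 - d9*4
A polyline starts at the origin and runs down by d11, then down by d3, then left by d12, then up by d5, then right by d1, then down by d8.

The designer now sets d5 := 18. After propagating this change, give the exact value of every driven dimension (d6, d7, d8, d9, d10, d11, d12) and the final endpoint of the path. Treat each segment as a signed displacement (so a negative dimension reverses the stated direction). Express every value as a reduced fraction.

d6 = 38
d7 = -31
d8 = 103/4
d9 = 151/10
d10 = -31/3
d11 = 159/10
d12 = -1967/30
endpoint = (2009/30, -793/20)

Apply edit: d5 := 18
  d6 = d2*3 - 1 = 38
  d7 = 7 - d6 = -31
  d8 = d5 - d7/4 = 103/4
  d9 = d3 + d6/5 - d4 = 151/10
  d10 = d7/3 = -31/3
  d11 = d2 + d4 - d1*4 = 159/10
  d12 = d10/2 - d9*4 = -1967/30
Walk from origin (0, 0):
  seg 1: down by d11 = 159/10 → (0, -159/10)
  seg 2: down by d3 = 16 → (0, -319/10)
  seg 3: left by d12 = -1967/30 → (1967/30, -319/10)
  seg 4: up by d5 = 18 → (1967/30, -139/10)
  seg 5: right by d1 = 7/5 → (2009/30, -139/10)
  seg 6: down by d8 = 103/4 → (2009/30, -793/20)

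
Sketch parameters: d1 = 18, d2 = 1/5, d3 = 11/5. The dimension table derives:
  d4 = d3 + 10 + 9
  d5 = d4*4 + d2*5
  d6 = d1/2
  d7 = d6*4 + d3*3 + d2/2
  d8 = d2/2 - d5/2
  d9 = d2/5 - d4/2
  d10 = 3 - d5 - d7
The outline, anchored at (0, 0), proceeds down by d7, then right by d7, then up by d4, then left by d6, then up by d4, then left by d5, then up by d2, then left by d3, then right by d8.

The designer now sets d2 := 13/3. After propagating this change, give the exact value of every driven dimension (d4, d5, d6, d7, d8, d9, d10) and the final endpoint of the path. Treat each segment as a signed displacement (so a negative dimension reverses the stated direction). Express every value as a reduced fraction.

Apply edit: d2 := 13/3
  d4 = d3 + 10 + 9 = 106/5
  d5 = d4*4 + d2*5 = 1597/15
  d6 = d1/2 = 9
  d7 = d6*4 + d3*3 + d2/2 = 1343/30
  d8 = d2/2 - d5/2 = -766/15
  d9 = d2/5 - d4/2 = -146/15
  d10 = 3 - d5 - d7 = -4447/30
Walk from origin (0, 0):
  seg 1: down by d7 = 1343/30 → (0, -1343/30)
  seg 2: right by d7 = 1343/30 → (1343/30, -1343/30)
  seg 3: up by d4 = 106/5 → (1343/30, -707/30)
  seg 4: left by d6 = 9 → (1073/30, -707/30)
  seg 5: up by d4 = 106/5 → (1073/30, -71/30)
  seg 6: left by d5 = 1597/15 → (-707/10, -71/30)
  seg 7: up by d2 = 13/3 → (-707/10, 59/30)
  seg 8: left by d3 = 11/5 → (-729/10, 59/30)
  seg 9: right by d8 = -766/15 → (-3719/30, 59/30)

d4 = 106/5
d5 = 1597/15
d6 = 9
d7 = 1343/30
d8 = -766/15
d9 = -146/15
d10 = -4447/30
endpoint = (-3719/30, 59/30)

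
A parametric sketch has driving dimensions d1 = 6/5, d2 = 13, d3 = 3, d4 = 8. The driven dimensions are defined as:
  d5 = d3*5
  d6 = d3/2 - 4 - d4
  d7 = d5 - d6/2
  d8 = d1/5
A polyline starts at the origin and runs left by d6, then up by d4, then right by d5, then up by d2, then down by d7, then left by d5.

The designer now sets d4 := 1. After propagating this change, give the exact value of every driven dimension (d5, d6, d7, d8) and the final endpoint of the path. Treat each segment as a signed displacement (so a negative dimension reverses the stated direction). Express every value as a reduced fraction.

d5 = 15
d6 = -7/2
d7 = 67/4
d8 = 6/25
endpoint = (7/2, -11/4)

Apply edit: d4 := 1
  d5 = d3*5 = 15
  d6 = d3/2 - 4 - d4 = -7/2
  d7 = d5 - d6/2 = 67/4
  d8 = d1/5 = 6/25
Walk from origin (0, 0):
  seg 1: left by d6 = -7/2 → (7/2, 0)
  seg 2: up by d4 = 1 → (7/2, 1)
  seg 3: right by d5 = 15 → (37/2, 1)
  seg 4: up by d2 = 13 → (37/2, 14)
  seg 5: down by d7 = 67/4 → (37/2, -11/4)
  seg 6: left by d5 = 15 → (7/2, -11/4)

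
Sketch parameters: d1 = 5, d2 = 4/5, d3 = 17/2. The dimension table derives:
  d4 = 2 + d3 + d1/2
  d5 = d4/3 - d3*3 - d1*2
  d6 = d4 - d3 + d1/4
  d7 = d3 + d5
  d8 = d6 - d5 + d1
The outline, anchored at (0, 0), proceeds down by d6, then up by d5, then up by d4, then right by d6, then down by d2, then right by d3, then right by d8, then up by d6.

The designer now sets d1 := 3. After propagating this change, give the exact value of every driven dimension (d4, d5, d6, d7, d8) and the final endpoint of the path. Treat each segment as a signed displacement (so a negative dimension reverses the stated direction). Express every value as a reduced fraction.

d4 = 12
d5 = -55/2
d6 = 17/4
d7 = -19
d8 = 139/4
endpoint = (95/2, -163/10)

Apply edit: d1 := 3
  d4 = 2 + d3 + d1/2 = 12
  d5 = d4/3 - d3*3 - d1*2 = -55/2
  d6 = d4 - d3 + d1/4 = 17/4
  d7 = d3 + d5 = -19
  d8 = d6 - d5 + d1 = 139/4
Walk from origin (0, 0):
  seg 1: down by d6 = 17/4 → (0, -17/4)
  seg 2: up by d5 = -55/2 → (0, -127/4)
  seg 3: up by d4 = 12 → (0, -79/4)
  seg 4: right by d6 = 17/4 → (17/4, -79/4)
  seg 5: down by d2 = 4/5 → (17/4, -411/20)
  seg 6: right by d3 = 17/2 → (51/4, -411/20)
  seg 7: right by d8 = 139/4 → (95/2, -411/20)
  seg 8: up by d6 = 17/4 → (95/2, -163/10)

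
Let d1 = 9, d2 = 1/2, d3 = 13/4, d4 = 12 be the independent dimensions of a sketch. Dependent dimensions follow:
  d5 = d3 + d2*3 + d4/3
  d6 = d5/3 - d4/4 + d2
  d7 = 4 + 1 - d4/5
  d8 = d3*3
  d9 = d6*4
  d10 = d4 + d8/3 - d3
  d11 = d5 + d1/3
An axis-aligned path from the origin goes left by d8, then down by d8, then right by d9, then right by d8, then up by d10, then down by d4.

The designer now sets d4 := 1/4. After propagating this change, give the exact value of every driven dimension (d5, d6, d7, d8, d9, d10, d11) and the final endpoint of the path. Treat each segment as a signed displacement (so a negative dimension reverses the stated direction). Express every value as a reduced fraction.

Apply edit: d4 := 1/4
  d5 = d3 + d2*3 + d4/3 = 29/6
  d6 = d5/3 - d4/4 + d2 = 295/144
  d7 = 4 + 1 - d4/5 = 99/20
  d8 = d3*3 = 39/4
  d9 = d6*4 = 295/36
  d10 = d4 + d8/3 - d3 = 1/4
  d11 = d5 + d1/3 = 47/6
Walk from origin (0, 0):
  seg 1: left by d8 = 39/4 → (-39/4, 0)
  seg 2: down by d8 = 39/4 → (-39/4, -39/4)
  seg 3: right by d9 = 295/36 → (-14/9, -39/4)
  seg 4: right by d8 = 39/4 → (295/36, -39/4)
  seg 5: up by d10 = 1/4 → (295/36, -19/2)
  seg 6: down by d4 = 1/4 → (295/36, -39/4)

d5 = 29/6
d6 = 295/144
d7 = 99/20
d8 = 39/4
d9 = 295/36
d10 = 1/4
d11 = 47/6
endpoint = (295/36, -39/4)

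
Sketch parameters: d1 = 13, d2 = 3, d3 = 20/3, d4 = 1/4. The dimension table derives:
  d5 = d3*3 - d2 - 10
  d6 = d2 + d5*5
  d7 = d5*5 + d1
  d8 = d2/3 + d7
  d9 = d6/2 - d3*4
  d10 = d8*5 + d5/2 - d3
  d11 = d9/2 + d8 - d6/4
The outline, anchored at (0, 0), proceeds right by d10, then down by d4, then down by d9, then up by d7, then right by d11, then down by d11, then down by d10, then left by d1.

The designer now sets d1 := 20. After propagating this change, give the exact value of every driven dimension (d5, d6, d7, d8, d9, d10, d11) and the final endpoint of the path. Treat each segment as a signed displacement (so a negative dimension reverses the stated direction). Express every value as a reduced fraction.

d5 = 7
d6 = 38
d7 = 55
d8 = 56
d9 = -23/3
d10 = 1661/6
d11 = 128/3
endpoint = (599/2, -3085/12)

Apply edit: d1 := 20
  d5 = d3*3 - d2 - 10 = 7
  d6 = d2 + d5*5 = 38
  d7 = d5*5 + d1 = 55
  d8 = d2/3 + d7 = 56
  d9 = d6/2 - d3*4 = -23/3
  d10 = d8*5 + d5/2 - d3 = 1661/6
  d11 = d9/2 + d8 - d6/4 = 128/3
Walk from origin (0, 0):
  seg 1: right by d10 = 1661/6 → (1661/6, 0)
  seg 2: down by d4 = 1/4 → (1661/6, -1/4)
  seg 3: down by d9 = -23/3 → (1661/6, 89/12)
  seg 4: up by d7 = 55 → (1661/6, 749/12)
  seg 5: right by d11 = 128/3 → (639/2, 749/12)
  seg 6: down by d11 = 128/3 → (639/2, 79/4)
  seg 7: down by d10 = 1661/6 → (639/2, -3085/12)
  seg 8: left by d1 = 20 → (599/2, -3085/12)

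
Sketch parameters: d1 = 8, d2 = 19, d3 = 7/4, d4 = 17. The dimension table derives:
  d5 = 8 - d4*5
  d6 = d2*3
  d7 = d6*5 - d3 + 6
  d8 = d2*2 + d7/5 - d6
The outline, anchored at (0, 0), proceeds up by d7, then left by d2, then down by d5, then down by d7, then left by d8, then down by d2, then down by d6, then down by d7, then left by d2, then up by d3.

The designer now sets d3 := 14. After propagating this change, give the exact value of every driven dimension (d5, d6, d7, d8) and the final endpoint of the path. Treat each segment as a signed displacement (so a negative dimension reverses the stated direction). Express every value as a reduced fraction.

d5 = -77
d6 = 57
d7 = 277
d8 = 182/5
endpoint = (-372/5, -262)

Apply edit: d3 := 14
  d5 = 8 - d4*5 = -77
  d6 = d2*3 = 57
  d7 = d6*5 - d3 + 6 = 277
  d8 = d2*2 + d7/5 - d6 = 182/5
Walk from origin (0, 0):
  seg 1: up by d7 = 277 → (0, 277)
  seg 2: left by d2 = 19 → (-19, 277)
  seg 3: down by d5 = -77 → (-19, 354)
  seg 4: down by d7 = 277 → (-19, 77)
  seg 5: left by d8 = 182/5 → (-277/5, 77)
  seg 6: down by d2 = 19 → (-277/5, 58)
  seg 7: down by d6 = 57 → (-277/5, 1)
  seg 8: down by d7 = 277 → (-277/5, -276)
  seg 9: left by d2 = 19 → (-372/5, -276)
  seg 10: up by d3 = 14 → (-372/5, -262)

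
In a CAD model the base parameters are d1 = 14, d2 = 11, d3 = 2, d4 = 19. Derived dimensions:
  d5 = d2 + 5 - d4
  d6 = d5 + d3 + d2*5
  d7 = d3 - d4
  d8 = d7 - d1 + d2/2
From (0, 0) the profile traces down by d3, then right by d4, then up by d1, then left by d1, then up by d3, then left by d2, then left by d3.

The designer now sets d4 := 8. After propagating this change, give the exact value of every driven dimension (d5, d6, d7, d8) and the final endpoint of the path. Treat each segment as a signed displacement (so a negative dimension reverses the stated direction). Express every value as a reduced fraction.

d5 = 8
d6 = 65
d7 = -6
d8 = -29/2
endpoint = (-19, 14)

Apply edit: d4 := 8
  d5 = d2 + 5 - d4 = 8
  d6 = d5 + d3 + d2*5 = 65
  d7 = d3 - d4 = -6
  d8 = d7 - d1 + d2/2 = -29/2
Walk from origin (0, 0):
  seg 1: down by d3 = 2 → (0, -2)
  seg 2: right by d4 = 8 → (8, -2)
  seg 3: up by d1 = 14 → (8, 12)
  seg 4: left by d1 = 14 → (-6, 12)
  seg 5: up by d3 = 2 → (-6, 14)
  seg 6: left by d2 = 11 → (-17, 14)
  seg 7: left by d3 = 2 → (-19, 14)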